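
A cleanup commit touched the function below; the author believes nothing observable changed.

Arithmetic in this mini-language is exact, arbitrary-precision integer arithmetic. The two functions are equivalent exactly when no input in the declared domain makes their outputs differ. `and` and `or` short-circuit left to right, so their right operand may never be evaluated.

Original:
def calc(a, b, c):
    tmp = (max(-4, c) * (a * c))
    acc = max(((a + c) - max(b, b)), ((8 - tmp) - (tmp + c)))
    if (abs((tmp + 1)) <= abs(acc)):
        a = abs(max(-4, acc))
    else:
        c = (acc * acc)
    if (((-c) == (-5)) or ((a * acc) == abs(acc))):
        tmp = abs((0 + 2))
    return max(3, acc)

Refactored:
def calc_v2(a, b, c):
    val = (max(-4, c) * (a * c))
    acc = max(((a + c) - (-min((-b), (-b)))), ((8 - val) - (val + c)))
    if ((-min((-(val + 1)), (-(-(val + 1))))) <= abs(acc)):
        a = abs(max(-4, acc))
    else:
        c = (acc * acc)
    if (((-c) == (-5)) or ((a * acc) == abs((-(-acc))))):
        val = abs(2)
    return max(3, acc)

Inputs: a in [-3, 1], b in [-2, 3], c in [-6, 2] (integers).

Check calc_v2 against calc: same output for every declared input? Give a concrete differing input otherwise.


This is a faithful refactor — local variable names differ, plus min/max/abs usage differs, plus constant usage differs, but the computed results match everywhere.
Spot check at a=-3, b=3, c=-1 — calc: tmp=-3, then acc=15, then (abs((tmp + 1)) <= abs(acc)) is true, then a=15, then (((-c) == (-5)) or ((a * acc) == abs(acc))) is false, then returns 15. calc_v2: val=-3, then acc=15, then ((-min((-(val + 1)), (-(-(val + 1))))) <= abs(acc)) is true, then a=15, then (((-c) == (-5)) or ((a * acc) == abs((-(-acc))))) is false, then returns 15. Both give 15.
Across all 270 domain points the two functions coincide.
verdict: equivalent


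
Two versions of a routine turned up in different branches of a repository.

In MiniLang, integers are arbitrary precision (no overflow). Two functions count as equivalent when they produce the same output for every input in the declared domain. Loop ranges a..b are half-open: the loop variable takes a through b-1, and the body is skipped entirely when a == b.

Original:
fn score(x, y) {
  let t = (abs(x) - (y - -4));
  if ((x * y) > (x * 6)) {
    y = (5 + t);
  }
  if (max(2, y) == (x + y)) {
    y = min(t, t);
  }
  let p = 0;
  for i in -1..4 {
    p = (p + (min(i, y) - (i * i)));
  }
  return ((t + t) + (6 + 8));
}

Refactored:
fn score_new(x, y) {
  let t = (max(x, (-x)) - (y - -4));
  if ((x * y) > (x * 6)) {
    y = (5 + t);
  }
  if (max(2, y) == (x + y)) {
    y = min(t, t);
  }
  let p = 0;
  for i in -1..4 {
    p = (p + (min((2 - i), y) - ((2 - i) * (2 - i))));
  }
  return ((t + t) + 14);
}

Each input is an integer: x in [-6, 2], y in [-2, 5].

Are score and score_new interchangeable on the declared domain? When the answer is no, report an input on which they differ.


This is a faithful refactor — constant usage differs, min/max/abs usage differs, arithmetic usage differs, but the computed results match everywhere.
As a probe, take x=-6, y=3: score runs t=-1, then ((x * y) > (x * 6)) is true, then y=4, then (max(2, y) == (x + y)) is false, then p=0, then (i=-1), then p=-2, then (i=0), then p=-2, then (i=1), then p=-2, then (i=2), then p=-4, then (i=3), then p=-10, then returns 12; score_new runs t=-1, then ((x * y) > (x * 6)) is true, then y=4, then (max(2, y) == (x + y)) is false, then p=0, then (i=-1), then p=-6, then (i=0), then p=-8, then (i=1), then p=-8, then (i=2), then p=-8, then (i=3), then p=-10, then returns 12; both end at 12.
Sweeping the whole domain (72 inputs) finds no disagreement.
verdict: equivalent


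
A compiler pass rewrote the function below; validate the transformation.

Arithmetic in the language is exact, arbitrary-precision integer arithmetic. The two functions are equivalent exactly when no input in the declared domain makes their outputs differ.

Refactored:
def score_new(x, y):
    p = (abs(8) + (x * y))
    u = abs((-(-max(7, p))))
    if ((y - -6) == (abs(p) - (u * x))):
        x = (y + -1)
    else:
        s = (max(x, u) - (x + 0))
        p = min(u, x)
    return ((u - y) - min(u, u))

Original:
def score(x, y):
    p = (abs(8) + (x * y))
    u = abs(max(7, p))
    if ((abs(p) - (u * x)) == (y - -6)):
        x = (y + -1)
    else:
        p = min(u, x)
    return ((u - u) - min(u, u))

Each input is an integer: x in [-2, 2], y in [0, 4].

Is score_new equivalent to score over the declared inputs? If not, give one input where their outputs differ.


Take x=-2, y=0.
score: p := 8 | u := 8 | ((abs(p) - (u * x)) == (y - -6)): false | p := -2 | result -8
score_new: p := 8 | u := 8 | ((y - -6) == (abs(p) - (u * x))): false | s := 10 | p := -2 | result 0
-8 against 0: the behavior changed.
verdict: not equivalent; witness: x=-2, y=0


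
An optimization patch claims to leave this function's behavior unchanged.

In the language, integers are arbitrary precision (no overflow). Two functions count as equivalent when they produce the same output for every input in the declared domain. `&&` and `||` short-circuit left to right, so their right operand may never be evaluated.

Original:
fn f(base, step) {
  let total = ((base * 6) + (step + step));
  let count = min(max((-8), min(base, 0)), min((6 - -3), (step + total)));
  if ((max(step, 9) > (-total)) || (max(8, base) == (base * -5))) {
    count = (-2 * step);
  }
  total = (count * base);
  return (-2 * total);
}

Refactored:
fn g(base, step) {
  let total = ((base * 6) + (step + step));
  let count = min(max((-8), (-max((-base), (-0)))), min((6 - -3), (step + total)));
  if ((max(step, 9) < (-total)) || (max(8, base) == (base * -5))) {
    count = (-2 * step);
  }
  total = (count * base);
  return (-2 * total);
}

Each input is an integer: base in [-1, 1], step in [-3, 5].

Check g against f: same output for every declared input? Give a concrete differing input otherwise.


There is a counterexample at base=-1, step=-3: -30 on one side, 12 on the other.
f: total := -12 | count := -15 | ((max(step, 9) > (-total)) || (max(8, base) == (base * -5))): false | total := 15 | result -30
g: total := -12 | count := -15 | ((max(step, 9) < (-total)) || (max(8, base) == (base * -5))): true | count := 6 | total := -6 | result 12
verdict: not equivalent; witness: base=-1, step=-3


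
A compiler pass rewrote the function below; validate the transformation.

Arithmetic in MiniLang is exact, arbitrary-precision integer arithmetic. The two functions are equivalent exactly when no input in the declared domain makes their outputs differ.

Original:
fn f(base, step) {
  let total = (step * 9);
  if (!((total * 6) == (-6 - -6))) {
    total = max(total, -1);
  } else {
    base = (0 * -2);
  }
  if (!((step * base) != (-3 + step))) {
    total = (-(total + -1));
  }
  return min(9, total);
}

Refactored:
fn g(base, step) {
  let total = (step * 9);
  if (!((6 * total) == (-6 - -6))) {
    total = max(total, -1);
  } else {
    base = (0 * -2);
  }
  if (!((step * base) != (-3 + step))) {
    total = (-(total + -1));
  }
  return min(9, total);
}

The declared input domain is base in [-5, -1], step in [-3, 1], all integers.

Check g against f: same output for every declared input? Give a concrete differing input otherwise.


Comparing the listings, the differences include: same computation, different form.
As a probe, take base=-2, step=-1: f runs total := -9 | (!((total * 6) == (-6 - -6))): true | total := -1 | (!((step * base) != (-3 + step))): false | result -1; g runs total := -9 | (!((6 * total) == (-6 - -6))): true | total := -1 | (!((step * base) != (-3 + step))): false | result -1; both end at -1.
Every one of the 25 inputs gives matching results.
verdict: equivalent


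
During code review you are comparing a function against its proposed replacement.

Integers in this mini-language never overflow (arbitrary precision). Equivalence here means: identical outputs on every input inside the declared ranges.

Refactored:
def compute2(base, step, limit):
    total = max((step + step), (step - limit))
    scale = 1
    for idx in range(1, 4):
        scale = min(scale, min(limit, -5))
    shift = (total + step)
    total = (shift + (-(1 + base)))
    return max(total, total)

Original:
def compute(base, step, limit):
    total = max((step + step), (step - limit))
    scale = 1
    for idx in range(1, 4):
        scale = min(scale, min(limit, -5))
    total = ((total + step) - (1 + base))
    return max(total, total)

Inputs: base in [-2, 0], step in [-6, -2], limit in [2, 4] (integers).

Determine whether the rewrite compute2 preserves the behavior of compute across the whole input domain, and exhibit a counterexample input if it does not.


Changes here: local variable names differ, arithmetic usage differs, statement counts differ; the full 45-point sweep finds no disagreement.
verdict: equivalent


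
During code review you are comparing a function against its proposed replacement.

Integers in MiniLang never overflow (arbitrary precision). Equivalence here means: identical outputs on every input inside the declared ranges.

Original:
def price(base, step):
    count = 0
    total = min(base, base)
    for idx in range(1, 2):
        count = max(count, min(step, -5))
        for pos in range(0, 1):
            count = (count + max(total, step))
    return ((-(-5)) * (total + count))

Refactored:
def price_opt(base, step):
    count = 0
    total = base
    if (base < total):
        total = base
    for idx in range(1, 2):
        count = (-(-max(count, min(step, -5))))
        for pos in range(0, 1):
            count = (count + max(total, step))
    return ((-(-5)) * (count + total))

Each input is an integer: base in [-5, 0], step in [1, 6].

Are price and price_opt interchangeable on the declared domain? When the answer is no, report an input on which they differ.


The two are interchangeable: statement counts differ; and comparison usage differs; and min/max/abs usage differs; and branching structure differs, and every declared input agrees.
Spot check at base=-5, step=3 — price: count := 0 | total := -5 | iter idx=1: | count := 0 | iter pos=0: | count := 3 | result -10. price_opt: count := 0 | total := -5 | (base < total): false | iter idx=1: | count := 0 | iter pos=0: | count := 3 | result -10. Both give -10.
Across all 36 domain points the two functions coincide.
verdict: equivalent


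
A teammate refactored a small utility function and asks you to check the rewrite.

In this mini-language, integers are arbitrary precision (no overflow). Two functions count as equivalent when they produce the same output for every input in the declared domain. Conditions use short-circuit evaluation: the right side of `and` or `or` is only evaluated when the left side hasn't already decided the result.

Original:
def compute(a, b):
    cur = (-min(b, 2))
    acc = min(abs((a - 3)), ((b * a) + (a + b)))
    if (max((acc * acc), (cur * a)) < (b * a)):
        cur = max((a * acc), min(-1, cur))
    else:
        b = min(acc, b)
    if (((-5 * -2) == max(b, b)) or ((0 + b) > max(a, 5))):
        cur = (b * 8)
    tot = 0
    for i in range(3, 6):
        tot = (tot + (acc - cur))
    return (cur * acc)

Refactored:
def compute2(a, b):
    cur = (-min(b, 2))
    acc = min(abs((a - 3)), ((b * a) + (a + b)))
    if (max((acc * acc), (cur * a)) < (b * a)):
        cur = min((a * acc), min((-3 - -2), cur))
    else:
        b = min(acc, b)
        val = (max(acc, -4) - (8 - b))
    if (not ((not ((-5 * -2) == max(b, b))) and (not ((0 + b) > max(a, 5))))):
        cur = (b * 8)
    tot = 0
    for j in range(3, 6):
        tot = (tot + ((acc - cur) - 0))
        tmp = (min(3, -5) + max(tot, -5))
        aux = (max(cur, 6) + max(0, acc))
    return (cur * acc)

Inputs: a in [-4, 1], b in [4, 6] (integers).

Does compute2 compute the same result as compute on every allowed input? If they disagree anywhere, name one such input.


On input a=1, b=5, compute returns 4 while compute2 returns -4.
verdict: not equivalent; witness: a=1, b=5


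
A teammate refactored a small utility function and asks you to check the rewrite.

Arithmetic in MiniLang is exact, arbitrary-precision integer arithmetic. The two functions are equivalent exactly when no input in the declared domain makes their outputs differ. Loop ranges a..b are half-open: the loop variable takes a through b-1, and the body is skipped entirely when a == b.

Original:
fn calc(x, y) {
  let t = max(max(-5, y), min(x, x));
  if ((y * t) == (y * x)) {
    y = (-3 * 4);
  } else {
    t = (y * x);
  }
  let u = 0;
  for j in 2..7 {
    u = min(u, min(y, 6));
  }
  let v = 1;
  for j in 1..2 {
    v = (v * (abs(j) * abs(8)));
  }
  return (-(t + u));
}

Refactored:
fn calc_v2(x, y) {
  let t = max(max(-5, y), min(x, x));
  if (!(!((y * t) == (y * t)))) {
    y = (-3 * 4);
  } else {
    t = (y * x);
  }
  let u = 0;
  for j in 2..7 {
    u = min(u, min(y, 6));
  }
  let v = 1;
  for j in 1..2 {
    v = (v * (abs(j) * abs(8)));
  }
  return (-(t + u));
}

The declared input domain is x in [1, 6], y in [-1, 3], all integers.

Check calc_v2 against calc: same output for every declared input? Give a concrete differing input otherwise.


These are not equivalent — on x=1, y=2 the outputs split (-2 vs 10).
calc: t becomes 2; next ((y * t) == (y * x)) evaluates to false; next t becomes 2; next u becomes 0; next at j=2:; next u becomes 0; next at j=3:; next u becomes 0; next at j=4:; next u becomes 0; next at j=5:; next u becomes 0; next at j=6:; next u becomes 0; next v becomes 1; next at j=1:; next v becomes 8; next final value -2
calc_v2: t becomes 2; next (!(!((y * t) == (y * t)))) evaluates to true; next y becomes -12; next u becomes 0; next at j=2:; next u becomes -12; next at j=3:; next u becomes -12; next at j=4:; next u becomes -12; next at j=5:; next u becomes -12; next at j=6:; next u becomes -12; next v becomes 1; next at j=1:; next v becomes 8; next final value 10
verdict: not equivalent; witness: x=1, y=2


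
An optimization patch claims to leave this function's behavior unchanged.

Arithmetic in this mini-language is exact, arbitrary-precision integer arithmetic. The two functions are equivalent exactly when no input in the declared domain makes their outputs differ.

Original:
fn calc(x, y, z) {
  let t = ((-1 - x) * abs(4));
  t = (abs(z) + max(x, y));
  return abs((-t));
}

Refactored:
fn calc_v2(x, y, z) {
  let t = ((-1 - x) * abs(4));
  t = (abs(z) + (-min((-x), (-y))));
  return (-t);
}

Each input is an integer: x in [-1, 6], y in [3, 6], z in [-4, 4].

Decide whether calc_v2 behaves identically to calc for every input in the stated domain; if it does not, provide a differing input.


There is a counterexample at x=-1, y=3, z=-4: 7 on one side, -7 on the other.
calc: t becomes 0; next t becomes 7; next final value 7
calc_v2: t becomes 0; next t becomes 7; next final value -7
verdict: not equivalent; witness: x=-1, y=3, z=-4


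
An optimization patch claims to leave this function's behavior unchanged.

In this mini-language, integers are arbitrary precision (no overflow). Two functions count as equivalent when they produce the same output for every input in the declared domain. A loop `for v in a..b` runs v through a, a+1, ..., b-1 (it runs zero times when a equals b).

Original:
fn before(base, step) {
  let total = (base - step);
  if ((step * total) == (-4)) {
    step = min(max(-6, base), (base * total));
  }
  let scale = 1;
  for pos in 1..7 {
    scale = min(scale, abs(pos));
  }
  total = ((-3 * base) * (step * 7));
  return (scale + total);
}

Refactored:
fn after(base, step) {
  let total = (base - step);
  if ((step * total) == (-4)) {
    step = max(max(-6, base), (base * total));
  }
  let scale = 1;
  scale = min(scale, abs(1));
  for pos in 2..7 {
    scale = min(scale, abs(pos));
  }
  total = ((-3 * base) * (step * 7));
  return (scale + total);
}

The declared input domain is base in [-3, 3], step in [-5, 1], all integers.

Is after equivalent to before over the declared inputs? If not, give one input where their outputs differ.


Take base=-3, step=1.
before: total=-4, then ((step * total) == (-4)) is true, then step=-3, then scale=1, then (pos=1), then scale=1, then (pos=2), then scale=1, then (pos=3), then scale=1, then (pos=4), then scale=1, then (pos=5), then scale=1, then (pos=6), then scale=1, then total=-189, then returns -188
after: total=-4, then ((step * total) == (-4)) is true, then step=12, then scale=1, then scale=1, then (pos=2), then scale=1, then (pos=3), then scale=1, then (pos=4), then scale=1, then (pos=5), then scale=1, then (pos=6), then scale=1, then total=756, then returns 757
-188 vs 757 — the two versions disagree here.
verdict: not equivalent; witness: base=-3, step=1


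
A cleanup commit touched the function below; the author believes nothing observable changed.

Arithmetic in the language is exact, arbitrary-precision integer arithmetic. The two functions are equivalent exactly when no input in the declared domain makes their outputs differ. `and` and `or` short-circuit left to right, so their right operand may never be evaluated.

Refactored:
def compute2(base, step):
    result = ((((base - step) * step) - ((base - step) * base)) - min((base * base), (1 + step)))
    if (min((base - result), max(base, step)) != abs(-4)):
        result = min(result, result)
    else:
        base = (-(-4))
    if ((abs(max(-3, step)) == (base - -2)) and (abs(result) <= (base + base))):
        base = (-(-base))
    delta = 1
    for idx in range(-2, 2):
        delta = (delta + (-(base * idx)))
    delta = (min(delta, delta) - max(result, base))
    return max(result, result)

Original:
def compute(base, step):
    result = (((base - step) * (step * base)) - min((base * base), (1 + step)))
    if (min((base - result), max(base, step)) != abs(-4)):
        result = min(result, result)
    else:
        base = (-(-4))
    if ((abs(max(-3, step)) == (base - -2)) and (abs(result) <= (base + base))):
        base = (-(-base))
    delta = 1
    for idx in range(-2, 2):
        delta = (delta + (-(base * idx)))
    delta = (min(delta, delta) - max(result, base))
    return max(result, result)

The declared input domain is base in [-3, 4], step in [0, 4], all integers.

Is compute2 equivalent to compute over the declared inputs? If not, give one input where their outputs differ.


Take base=-3, step=0.
compute: result := -1 | (min((base - result), max(base, step)) != abs(-4)): true | result := -1 | ((abs(max(-3, step)) == (base - -2)) and (abs(result) <= (base + base))): false | delta := 1 | iter idx=-2: | delta := -5 | iter idx=-1: | delta := -8 | iter idx=0: | delta := -8 | iter idx=1: | delta := -5 | delta := -4 | result -1
compute2: result := -10 | (min((base - result), max(base, step)) != abs(-4)): true | result := -10 | ((abs(max(-3, step)) == (base - -2)) and (abs(result) <= (base + base))): false | delta := 1 | iter idx=-2: | delta := -5 | iter idx=-1: | delta := -8 | iter idx=0: | delta := -8 | iter idx=1: | delta := -5 | delta := -2 | result -10
-1 vs -10 — the two versions disagree here.
verdict: not equivalent; witness: base=-3, step=0


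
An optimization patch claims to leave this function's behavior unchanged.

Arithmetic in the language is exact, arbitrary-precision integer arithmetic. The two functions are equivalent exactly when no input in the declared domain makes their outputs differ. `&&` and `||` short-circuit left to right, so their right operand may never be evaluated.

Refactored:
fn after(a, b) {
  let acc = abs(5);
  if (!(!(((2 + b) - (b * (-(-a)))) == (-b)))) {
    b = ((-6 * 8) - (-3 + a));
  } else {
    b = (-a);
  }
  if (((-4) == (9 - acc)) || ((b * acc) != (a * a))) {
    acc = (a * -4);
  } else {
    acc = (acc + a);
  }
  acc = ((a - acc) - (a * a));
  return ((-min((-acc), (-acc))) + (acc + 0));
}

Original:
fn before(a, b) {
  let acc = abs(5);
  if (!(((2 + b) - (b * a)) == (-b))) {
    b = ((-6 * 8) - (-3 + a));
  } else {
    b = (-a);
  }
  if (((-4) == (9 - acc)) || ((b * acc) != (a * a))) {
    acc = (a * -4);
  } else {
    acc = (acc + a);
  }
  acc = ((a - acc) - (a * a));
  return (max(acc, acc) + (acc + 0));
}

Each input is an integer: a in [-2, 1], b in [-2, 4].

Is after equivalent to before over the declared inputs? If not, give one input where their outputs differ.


There is a counterexample at a=0, b=-2: 0 on one side, -10 on the other.
before: acc := 5 | (!(((2 + b) - (b * a)) == (-b))): true | b := -45 | (((-4) == (9 - acc)) || ((b * acc) != (a * a))): true | acc := 0 | acc := 0 | result 0
after: acc := 5 | (!(!(((2 + b) - (b * (-(-a)))) == (-b)))): false | b := 0 | (((-4) == (9 - acc)) || ((b * acc) != (a * a))): false | acc := 5 | acc := -5 | result -10
verdict: not equivalent; witness: a=0, b=-2


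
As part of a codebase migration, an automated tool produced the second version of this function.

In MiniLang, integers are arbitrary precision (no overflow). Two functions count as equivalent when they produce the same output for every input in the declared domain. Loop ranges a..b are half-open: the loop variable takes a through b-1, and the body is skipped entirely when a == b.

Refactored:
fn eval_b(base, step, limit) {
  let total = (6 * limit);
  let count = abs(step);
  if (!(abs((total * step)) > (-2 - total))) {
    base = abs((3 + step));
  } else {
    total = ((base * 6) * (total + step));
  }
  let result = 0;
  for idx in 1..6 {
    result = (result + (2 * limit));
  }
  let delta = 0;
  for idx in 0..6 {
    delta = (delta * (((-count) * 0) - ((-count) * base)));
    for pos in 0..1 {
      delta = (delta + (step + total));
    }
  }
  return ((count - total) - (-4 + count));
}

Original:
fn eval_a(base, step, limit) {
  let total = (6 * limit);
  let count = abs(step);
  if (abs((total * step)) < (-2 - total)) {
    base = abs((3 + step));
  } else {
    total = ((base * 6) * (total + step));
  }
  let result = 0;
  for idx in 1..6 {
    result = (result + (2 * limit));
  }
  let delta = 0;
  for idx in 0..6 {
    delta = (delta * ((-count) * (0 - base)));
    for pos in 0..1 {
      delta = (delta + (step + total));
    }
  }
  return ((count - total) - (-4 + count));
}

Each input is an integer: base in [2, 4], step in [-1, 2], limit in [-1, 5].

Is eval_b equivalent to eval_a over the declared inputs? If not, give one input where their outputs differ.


Whatever the rewrite altered, no input in the stated domain can expose a difference.
Spot check at base=3, step=2, limit=-1 — eval_a: total becomes -6; next count becomes 2; next (abs((total * step)) < (-2 - total)) evaluates to false; next total becomes -72; next result becomes 0; next at idx=1:; next result becomes -2; next at idx=2:; next result becomes -4; next at idx=3:; next result becomes -6; next at idx=4:; next result becomes -8; next at idx=5:; next result becomes -10; next delta becomes 0; next at idx=0:; next delta becomes 0; next at pos=0:; next delta becomes -70; next at idx=1:; next delta becomes -420; next at pos=0:; next delta becomes -490; next at idx=2:; next delta becomes -2940; next at pos=0:; next delta becomes -3010; next at idx=3:; next delta becomes -18060; next at pos=0:; next delta becomes -18130; next at idx=4:; next delta becomes -108780; next at pos=0:; next delta becomes -108850; next at idx=5:; next delta becomes -653100; next at pos=0:; next delta becomes -653170; next final value 76. eval_b: total becomes -6; next count becomes 2; next (!(abs((total * step)) > (-2 - total))) evaluates to false; next total becomes -72; next result becomes 0; next at idx=1:; next result becomes -2; next at idx=2:; next result becomes -4; next at idx=3:; next result becomes -6; next at idx=4:; next result becomes -8; next at idx=5:; next result becomes -10; next delta becomes 0; next at idx=0:; next delta becomes 0; next at pos=0:; next delta becomes -70; next at idx=1:; next delta becomes -420; next at pos=0:; next delta becomes -490; next at idx=2:; next delta becomes -2940; next at pos=0:; next delta becomes -3010; next at idx=3:; next delta becomes -18060; next at pos=0:; next delta becomes -18130; next at idx=4:; next delta becomes -108780; next at pos=0:; next delta becomes -108850; next at idx=5:; next delta becomes -653100; next at pos=0:; next delta becomes -653170; next final value 76. Both give 76.
Every one of the 84 inputs gives matching results.
verdict: equivalent


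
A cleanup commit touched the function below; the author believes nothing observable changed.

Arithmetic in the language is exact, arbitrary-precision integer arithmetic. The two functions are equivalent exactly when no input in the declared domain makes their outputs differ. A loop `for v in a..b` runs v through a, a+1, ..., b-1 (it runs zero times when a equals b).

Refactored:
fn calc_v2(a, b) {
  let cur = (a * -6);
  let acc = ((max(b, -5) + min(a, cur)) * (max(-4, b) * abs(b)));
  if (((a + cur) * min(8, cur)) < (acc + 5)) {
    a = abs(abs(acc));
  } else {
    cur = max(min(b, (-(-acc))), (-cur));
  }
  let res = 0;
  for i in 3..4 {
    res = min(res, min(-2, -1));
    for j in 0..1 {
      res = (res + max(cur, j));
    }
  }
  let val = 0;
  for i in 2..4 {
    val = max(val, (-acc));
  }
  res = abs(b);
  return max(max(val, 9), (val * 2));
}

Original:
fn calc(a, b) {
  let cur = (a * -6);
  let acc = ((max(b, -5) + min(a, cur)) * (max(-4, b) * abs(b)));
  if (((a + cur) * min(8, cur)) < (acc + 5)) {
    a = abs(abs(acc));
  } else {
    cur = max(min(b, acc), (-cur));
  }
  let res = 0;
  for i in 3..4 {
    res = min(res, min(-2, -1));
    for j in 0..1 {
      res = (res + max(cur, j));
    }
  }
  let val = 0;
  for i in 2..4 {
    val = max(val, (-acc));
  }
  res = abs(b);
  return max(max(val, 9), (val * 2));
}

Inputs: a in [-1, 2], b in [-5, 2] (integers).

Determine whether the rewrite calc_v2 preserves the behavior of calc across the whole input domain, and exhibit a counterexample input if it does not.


This is a faithful refactor — same computation, different form, but the computed results match everywhere.
Spot check at a=-1, b=2 — calc: cur becomes 6; next acc becomes 4; next (((a + cur) * min(8, cur)) < (acc + 5)) evaluates to false; next cur becomes 2; next res becomes 0; next at i=3:; next res becomes -2; next at j=0:; next res becomes 0; next val becomes 0; next at i=2:; next val becomes 0; next at i=3:; next val becomes 0; next res becomes 2; next final value 9. calc_v2: cur becomes 6; next acc becomes 4; next (((a + cur) * min(8, cur)) < (acc + 5)) evaluates to false; next cur becomes 2; next res becomes 0; next at i=3:; next res becomes -2; next at j=0:; next res becomes 0; next val becomes 0; next at i=2:; next val becomes 0; next at i=3:; next val becomes 0; next res becomes 2; next final value 9. Both give 9.
Checked all 32 inputs in the declared domain: the outputs agree on every one.
verdict: equivalent


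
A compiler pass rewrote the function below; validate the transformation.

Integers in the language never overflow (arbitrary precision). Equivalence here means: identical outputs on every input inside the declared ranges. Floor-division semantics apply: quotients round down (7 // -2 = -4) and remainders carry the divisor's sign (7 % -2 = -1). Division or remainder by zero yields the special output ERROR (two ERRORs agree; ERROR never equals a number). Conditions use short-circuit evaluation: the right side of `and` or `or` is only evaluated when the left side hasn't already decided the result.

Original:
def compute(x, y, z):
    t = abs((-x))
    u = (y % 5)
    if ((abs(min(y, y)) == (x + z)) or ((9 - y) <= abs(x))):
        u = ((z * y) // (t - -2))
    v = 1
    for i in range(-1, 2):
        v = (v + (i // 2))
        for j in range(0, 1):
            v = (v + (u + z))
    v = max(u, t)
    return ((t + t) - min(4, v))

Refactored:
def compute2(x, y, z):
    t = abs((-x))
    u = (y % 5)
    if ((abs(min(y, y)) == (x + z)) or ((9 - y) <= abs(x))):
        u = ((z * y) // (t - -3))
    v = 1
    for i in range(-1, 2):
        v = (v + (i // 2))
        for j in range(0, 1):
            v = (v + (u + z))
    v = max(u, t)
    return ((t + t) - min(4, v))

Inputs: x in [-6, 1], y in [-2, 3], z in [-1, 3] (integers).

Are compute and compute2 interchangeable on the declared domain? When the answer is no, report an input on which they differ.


Run the pair on x=-1, y=2, z=3.
compute: t becomes 1; next u becomes 2; next ((abs(min(y, y)) == (x + z)) or ((9 - y) <= abs(x))) evaluates to true; next u becomes 2; next v becomes 1; next at i=-1:; next v becomes 0; next at j=0:; next v becomes 5; next at i=0:; next v becomes 5; next at j=0:; next v becomes 10; next at i=1:; next v becomes 10; next at j=0:; next v becomes 15; next v becomes 2; next final value 0
compute2: t becomes 1; next u becomes 2; next ((abs(min(y, y)) == (x + z)) or ((9 - y) <= abs(x))) evaluates to true; next u becomes 1; next v becomes 1; next at i=-1:; next v becomes 0; next at j=0:; next v becomes 4; next at i=0:; next v becomes 4; next at j=0:; next v becomes 8; next at i=1:; next v becomes 8; next at j=0:; next v becomes 12; next v becomes 1; next final value 1
0 != 1, so the rewrite changes behavior.
verdict: not equivalent; witness: x=-1, y=2, z=3


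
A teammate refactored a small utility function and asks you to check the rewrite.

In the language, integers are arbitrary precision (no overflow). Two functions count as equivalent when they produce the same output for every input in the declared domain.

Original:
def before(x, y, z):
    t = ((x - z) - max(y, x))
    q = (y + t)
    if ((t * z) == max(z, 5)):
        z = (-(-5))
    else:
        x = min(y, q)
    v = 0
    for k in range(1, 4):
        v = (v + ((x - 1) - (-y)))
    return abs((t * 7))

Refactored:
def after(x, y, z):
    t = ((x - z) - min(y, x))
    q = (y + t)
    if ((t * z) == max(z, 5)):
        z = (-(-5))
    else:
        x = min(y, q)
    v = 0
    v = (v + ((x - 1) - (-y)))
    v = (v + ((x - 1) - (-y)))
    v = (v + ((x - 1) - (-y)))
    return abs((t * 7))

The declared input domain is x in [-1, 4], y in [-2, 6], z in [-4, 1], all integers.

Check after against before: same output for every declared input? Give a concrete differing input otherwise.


Take x=-1, y=-2, z=-4.
before: t=4, then q=2, then ((t * z) == max(z, 5)) is false, then x=-2, then v=0, then (k=1), then v=-5, then (k=2), then v=-10, then (k=3), then v=-15, then returns 28
after: t=5, then q=3, then ((t * z) == max(z, 5)) is false, then x=-2, then v=0, then v=-5, then v=-10, then v=-15, then returns 35
28 vs 35 — the two versions disagree here.
verdict: not equivalent; witness: x=-1, y=-2, z=-4


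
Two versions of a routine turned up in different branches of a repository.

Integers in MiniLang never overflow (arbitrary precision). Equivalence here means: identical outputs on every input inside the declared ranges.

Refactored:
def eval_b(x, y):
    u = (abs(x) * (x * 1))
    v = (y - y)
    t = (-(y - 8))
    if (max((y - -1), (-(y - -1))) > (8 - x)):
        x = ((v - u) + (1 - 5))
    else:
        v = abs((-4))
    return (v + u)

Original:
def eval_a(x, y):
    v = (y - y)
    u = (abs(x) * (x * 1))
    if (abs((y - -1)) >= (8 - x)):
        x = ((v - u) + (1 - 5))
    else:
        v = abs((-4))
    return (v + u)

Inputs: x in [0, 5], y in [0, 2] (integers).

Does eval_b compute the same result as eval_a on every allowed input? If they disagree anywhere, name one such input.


Run the pair on x=5, y=2.
eval_a: v := 0 | u := 25 | (abs((y - -1)) >= (8 - x)): true | x := -29 | result 25
eval_b: u := 25 | v := 0 | t := 6 | (max((y - -1), (-(y - -1))) > (8 - x)): false | v := 4 | result 29
25 against 29: the behavior changed.
verdict: not equivalent; witness: x=5, y=2


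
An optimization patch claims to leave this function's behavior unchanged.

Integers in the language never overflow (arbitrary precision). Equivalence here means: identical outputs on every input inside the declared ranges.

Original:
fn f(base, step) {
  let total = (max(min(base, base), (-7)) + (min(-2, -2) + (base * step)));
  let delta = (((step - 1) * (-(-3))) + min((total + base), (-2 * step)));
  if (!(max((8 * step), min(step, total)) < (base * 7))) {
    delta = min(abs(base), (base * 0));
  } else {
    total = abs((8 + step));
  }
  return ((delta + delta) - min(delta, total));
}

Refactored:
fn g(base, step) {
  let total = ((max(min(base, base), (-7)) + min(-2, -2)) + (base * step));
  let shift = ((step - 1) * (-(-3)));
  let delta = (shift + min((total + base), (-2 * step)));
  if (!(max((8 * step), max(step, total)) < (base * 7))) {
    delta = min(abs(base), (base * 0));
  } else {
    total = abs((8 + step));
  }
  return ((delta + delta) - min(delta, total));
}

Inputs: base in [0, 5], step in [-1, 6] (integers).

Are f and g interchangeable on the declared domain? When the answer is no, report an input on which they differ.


Equivalent. Although `min(step, total)` became `max(step, total)`, no input in the stated domain can expose it.
Checked all 48 inputs in the declared domain: the outputs agree on every one.
Spot check at base=1, step=5 — f: total = 4; delta = 2; (!(max((8 * step), min(step, total)) < (base * 7))) -> true; delta = 0; return 0. g: total = 4; shift = 12; delta = 2; (!(max((8 * step), max(step, total)) < (base * 7))) -> true; delta = 0; return 0. Both give 0.
verdict: equivalent


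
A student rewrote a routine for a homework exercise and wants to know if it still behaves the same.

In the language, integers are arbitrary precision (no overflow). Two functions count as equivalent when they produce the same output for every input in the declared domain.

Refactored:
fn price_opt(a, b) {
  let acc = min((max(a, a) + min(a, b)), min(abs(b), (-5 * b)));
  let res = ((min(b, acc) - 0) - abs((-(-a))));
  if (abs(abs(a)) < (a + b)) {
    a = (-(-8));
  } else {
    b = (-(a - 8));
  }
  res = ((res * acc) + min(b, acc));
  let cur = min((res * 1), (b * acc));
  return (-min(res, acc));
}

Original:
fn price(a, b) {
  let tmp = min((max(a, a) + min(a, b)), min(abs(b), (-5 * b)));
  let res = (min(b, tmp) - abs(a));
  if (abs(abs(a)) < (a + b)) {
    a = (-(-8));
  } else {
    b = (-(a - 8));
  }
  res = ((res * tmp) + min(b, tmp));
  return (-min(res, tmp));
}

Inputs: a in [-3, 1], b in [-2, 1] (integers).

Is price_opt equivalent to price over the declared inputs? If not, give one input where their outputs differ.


Comparing the listings, the differences include: min/max/abs usage differs, and statement counts differ, and constant usage differs, and local variable names differ, and arithmetic usage differs.
Spot check at a=1, b=-1 — price: tmp=0, then res=-2, then (abs(abs(a)) < (a + b)) is false, then b=7, then res=0, then returns 0. price_opt: acc=0, then res=-2, then (abs(abs(a)) < (a + b)) is false, then b=7, then res=0, then cur=0, then returns 0. Both give 0.
Checked all 20 inputs in the declared domain: the outputs agree on every one.
verdict: equivalent


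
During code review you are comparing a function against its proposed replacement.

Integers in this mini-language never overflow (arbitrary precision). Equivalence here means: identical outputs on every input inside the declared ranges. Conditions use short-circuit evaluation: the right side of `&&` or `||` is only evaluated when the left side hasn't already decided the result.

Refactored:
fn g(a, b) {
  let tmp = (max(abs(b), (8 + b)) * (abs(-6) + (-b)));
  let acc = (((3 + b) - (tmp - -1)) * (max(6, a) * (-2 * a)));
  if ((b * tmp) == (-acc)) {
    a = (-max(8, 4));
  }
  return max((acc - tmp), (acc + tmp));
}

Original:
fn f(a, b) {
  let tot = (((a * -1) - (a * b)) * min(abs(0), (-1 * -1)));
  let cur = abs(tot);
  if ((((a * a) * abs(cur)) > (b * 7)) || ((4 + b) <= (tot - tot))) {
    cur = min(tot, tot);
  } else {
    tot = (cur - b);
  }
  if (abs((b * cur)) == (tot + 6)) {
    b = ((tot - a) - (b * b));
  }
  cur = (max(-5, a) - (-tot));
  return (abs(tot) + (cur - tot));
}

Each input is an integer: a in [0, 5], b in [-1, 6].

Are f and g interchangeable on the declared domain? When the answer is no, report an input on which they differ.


The rewrite breaks on a=0, b=-1, where the results are 0 and 49.
f: tot = 0; cur = 0; ((((a * a) * abs(cur)) > (b * 7)) || ((4 + b) <= (tot - tot))) -> true; cur = 0; (abs((b * cur)) == (tot + 6)) -> false; cur = 0; return 0
g: tmp = 49; acc = 0; ((b * tmp) == (-acc)) -> false; return 49
verdict: not equivalent; witness: a=0, b=-1


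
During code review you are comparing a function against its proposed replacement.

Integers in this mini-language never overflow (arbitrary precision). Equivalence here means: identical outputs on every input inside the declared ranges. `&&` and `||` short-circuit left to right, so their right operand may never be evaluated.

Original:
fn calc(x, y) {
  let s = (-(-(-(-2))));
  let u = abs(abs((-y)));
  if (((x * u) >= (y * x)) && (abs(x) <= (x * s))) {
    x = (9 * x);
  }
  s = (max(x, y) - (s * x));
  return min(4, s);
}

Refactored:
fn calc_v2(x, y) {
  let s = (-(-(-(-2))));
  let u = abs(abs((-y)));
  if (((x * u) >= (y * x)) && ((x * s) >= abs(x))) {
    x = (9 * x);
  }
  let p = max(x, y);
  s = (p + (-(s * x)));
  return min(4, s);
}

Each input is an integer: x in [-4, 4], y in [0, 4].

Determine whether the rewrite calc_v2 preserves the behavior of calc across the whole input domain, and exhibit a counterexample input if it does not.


The two versions differ — the changes include local variable names differ, plus arithmetic usage differs, plus comparison usage differs, plus statement counts differ.
Tracing x=-1, y=4: calc: s := 2 | u := 4 | (((x * u) >= (y * x)) && (abs(x) <= (x * s))): false | s := 6 | result 4 | calc_v2: s := 2 | u := 4 | (((x * u) >= (y * x)) && ((x * s) >= abs(x))): false | p := 4 | s := 6 | result 4 — matching result 4.
Across all 45 domain points the two functions coincide.
verdict: equivalent


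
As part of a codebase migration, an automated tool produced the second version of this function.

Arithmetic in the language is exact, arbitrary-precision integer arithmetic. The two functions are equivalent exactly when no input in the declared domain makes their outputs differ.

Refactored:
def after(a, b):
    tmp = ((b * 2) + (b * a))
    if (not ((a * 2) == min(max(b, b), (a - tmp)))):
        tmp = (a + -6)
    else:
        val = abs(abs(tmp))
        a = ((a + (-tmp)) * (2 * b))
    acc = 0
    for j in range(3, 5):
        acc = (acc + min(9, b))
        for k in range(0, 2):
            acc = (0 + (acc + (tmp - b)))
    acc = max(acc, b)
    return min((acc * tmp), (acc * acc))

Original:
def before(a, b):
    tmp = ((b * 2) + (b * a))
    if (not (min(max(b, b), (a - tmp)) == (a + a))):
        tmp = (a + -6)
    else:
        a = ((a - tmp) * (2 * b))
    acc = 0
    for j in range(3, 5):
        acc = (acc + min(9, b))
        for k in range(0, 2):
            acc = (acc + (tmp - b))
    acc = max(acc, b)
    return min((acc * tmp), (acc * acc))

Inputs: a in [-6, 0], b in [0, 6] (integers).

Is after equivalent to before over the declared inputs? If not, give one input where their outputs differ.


Equivalent — the differences include min/max/abs usage differs, plus local variable names differ, plus arithmetic usage differs, plus constant usage differs, plus statement counts differ, yet no declared input distinguishes the two.
Tracing a=-2, b=3: before: tmp = 0; (not (min(max(b, b), (a - tmp)) == (a + a))) -> true; tmp = -8; acc = 0; [j=3]; acc = 3; [k=0]; acc = -8; [k=1]; acc = -19; [j=4]; acc = -16; [k=0]; acc = -27; [k=1]; acc = -38; acc = 3; return -24 | after: tmp = 0; (not ((a * 2) == min(max(b, b), (a - tmp)))) -> true; tmp = -8; acc = 0; [j=3]; acc = 3; [k=0]; acc = -8; [k=1]; acc = -19; [j=4]; acc = -16; [k=0]; acc = -27; [k=1]; acc = -38; acc = 3; return -24 — matching result -24.
Checked all 49 inputs in the declared domain: the outputs agree on every one.
verdict: equivalent


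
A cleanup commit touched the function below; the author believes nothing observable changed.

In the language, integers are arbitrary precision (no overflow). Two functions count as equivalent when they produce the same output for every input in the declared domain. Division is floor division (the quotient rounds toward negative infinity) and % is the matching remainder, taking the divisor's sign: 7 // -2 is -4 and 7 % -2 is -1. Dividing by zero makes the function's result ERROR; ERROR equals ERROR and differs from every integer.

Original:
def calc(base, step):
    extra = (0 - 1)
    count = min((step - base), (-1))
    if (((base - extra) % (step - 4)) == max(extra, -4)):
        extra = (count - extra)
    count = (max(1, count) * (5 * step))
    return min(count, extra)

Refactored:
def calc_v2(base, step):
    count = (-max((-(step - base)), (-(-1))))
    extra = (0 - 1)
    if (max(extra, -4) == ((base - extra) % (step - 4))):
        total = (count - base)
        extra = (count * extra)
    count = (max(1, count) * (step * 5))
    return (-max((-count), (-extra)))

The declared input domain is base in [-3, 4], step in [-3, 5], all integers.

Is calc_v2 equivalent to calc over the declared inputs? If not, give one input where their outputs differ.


Not equivalent: base=-2, step=1 separates them (0 vs 1).
calc: extra becomes -1; next count becomes -1; next (((base - extra) % (step - 4)) == max(extra, -4)) evaluates to true; next extra becomes 0; next count becomes 5; next final value 0
calc_v2: count becomes -1; next extra becomes -1; next (max(extra, -4) == ((base - extra) % (step - 4))) evaluates to true; next total becomes 1; next extra becomes 1; next count becomes 5; next final value 1
verdict: not equivalent; witness: base=-2, step=1
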